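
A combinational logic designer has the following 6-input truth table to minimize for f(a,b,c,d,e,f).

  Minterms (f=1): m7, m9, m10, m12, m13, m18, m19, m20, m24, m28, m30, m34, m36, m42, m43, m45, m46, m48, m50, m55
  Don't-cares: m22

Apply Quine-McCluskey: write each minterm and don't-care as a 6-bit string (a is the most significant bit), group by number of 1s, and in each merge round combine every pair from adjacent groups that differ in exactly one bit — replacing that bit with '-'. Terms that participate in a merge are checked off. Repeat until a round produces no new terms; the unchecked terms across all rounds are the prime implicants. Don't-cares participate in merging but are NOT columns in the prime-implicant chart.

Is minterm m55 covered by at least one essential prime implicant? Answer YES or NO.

size-2^0 implicants → 000111  001001(✓)  001010(✓)  001100(✓)  001101(✓)  010010(✓)  010011(✓)  010100(✓)  010110(✓)  011000(✓)  011100(✓)  011110(✓)  100010(✓)  100100  101010(✓)  101011(✓)  101101(✓)  101110(✓)  110000(✓)  110010(✓)  110111
size-2^1 implicants → -01010  -01101  -10010  0-1100  001-01  00110-  01-100(✓)  01-110(✓)  010-10  01001-  0101-0(✓)  011-00  0111-0(✓)  1-0010  10-010  101-10  10101-  1100-0
size-2^2 implicants → 01-1-0
Unchecked terms (primes): -01010, -01101, -10010, 0-1100, 000111, 001-01, 00110-, 01-1-0, 010-10, 01001-, 011-00, 1-0010, 10-010, 100100, 101-10, 10101-, 1100-0, 110111
Minterm coverage:
  m7 ⊆ 000111 [E]
  m9 ⊆ 001-01 [E]
  m10 ⊆ -01010 [E]
  m12 ⊆ 0-1100,00110-
  m13 ⊆ -01101,001-01,00110-
  m18 ⊆ -10010,010-10,01001-
  m19 ⊆ 01001- [E]
  m20 ⊆ 01-1-0 [E]
  m24 ⊆ 011-00 [E]
  m28 ⊆ 0-1100,01-1-0,011-00
  m30 ⊆ 01-1-0 [E]
  m34 ⊆ 1-0010,10-010
  m36 ⊆ 100100 [E]
  m42 ⊆ -01010,10-010,101-10,10101-
  m43 ⊆ 10101- [E]
  m45 ⊆ -01101 [E]
  m46 ⊆ 101-10 [E]
  m48 ⊆ 1100-0 [E]
  m50 ⊆ -10010,1-0010,1100-0
  m55 ⊆ 110111 [E]
E = {-01010, -01101, 000111, 001-01, 01-1-0, 01001-, 011-00, 100100, 101-10, 10101-, 1100-0, 110111}

YES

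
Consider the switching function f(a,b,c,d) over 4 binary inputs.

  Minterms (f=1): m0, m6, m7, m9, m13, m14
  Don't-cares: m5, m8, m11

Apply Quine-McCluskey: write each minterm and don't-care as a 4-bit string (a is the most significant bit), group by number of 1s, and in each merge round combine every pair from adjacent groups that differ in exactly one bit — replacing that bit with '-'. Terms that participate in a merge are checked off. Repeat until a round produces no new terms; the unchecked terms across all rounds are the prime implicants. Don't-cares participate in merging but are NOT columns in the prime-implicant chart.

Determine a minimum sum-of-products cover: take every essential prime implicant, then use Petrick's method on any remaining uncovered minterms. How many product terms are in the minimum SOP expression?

4

size-2^0 implicants → 0000(✓)  0101(✓)  0110(✓)  0111(✓)  1000(✓)  1001(✓)  1011(✓)  1101(✓)  1110(✓)
size-2^1 implicants → -000  -101  -110  01-1  011-  1-01  10-1  100-
Unchecked terms (primes): -000, -101, -110, 01-1, 011-, 1-01, 10-1, 100-
Minterm coverage:
  m0 ⊆ -000 [E]
  m6 ⊆ -110,011-
  m7 ⊆ 01-1,011-
  m9 ⊆ 1-01,10-1,100-
  m13 ⊆ -101,1-01
  m14 ⊆ -110 [E]
E = {-000, -110}
Petrick residual → 01-1, 1-01
Cover = b'c'd' + bcd' + a'bd + ac'd  |cover|=4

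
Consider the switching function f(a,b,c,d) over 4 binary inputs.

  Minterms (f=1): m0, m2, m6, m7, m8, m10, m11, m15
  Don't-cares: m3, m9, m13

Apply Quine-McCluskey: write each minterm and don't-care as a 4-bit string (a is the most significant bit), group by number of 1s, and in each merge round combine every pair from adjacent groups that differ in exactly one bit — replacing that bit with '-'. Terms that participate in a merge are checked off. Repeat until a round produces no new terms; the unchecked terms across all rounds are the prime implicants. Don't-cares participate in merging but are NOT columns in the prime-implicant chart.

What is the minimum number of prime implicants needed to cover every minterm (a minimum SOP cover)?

Round 0: 0000✓ 0010✓ 0011✓ 0110✓ 0111✓ 1000✓ 1001✓ 1010✓ 1011✓ 1101✓ 1111✓
Round 1: -000✓ -010✓ -011✓ -111✓ 0-10✓ 0-11✓ 00-0✓ 001-✓ 011-✓ 1-01✓ 1-11✓ 10-0✓ 10-1✓ 100-✓ 101-✓ 11-1✓
Round 2: --11 -0-0 -01- 0-1- 1--1 10--
PIs = {--11, -0-0, -01-, 0-1-, 1--1, 10--}
Coverage chart:
  m0: -0-0 ←essential
  m2: -0-0,-01-,0-1-
  m6: 0-1- ←essential
  m7: --11,0-1-
  m8: -0-0,10--
  m10: -0-0,-01-,10--
  m11: --11,-01-,1--1,10--
  m15: --11,1--1
Essential: -0-0, 0-1-
Petrick residual → --11
Min cover (3 terms): cd + b'd' + a'c

3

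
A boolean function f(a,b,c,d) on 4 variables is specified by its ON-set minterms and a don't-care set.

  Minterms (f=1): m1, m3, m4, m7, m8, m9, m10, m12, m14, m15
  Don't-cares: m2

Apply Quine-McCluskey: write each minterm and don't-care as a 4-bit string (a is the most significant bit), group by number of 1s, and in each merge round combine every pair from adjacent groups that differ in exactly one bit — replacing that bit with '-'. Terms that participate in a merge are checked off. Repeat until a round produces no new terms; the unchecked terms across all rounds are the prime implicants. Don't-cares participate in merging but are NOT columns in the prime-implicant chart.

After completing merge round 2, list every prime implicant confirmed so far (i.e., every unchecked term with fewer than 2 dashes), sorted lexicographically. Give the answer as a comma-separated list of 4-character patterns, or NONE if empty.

-001, -010, -100, -111, 0-11, 00-1, 001-, 100-, 111-

Round 0: 0001✓ 0010✓ 0011✓ 0100✓ 0111✓ 1000✓ 1001✓ 1010✓ 1100✓ 1110✓ 1111✓
Round 1: -001 -010 -100 -111 0-11 00-1 001- 1-00✓ 1-10✓ 10-0✓ 100- 11-0✓ 111-
Round 2: 1--0
PIs = {-001, -010, -100, -111, 0-11, 00-1, 001-, 1--0, 100-, 111-}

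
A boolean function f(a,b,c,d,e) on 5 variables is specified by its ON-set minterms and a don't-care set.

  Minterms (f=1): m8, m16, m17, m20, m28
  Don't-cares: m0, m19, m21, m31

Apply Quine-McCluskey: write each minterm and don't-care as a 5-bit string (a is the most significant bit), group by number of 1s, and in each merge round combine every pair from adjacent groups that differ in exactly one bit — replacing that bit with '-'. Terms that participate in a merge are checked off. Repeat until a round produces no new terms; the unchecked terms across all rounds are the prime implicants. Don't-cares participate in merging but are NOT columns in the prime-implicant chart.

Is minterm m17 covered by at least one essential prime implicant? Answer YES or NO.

NO

size-2^0 implicants → 00000(✓)  01000(✓)  10000(✓)  10001(✓)  10011(✓)  10100(✓)  10101(✓)  11100(✓)  11111
size-2^1 implicants → -0000  0-000  1-100  10-00(✓)  10-01(✓)  100-1  1000-(✓)  1010-(✓)
size-2^2 implicants → 10-0-
Unchecked terms (primes): -0000, 0-000, 1-100, 10-0-, 100-1, 11111
Minterm coverage:
  m8 ⊆ 0-000 [E]
  m16 ⊆ -0000,10-0-
  m17 ⊆ 10-0-,100-1
  m20 ⊆ 1-100,10-0-
  m28 ⊆ 1-100 [E]
E = {0-000, 1-100}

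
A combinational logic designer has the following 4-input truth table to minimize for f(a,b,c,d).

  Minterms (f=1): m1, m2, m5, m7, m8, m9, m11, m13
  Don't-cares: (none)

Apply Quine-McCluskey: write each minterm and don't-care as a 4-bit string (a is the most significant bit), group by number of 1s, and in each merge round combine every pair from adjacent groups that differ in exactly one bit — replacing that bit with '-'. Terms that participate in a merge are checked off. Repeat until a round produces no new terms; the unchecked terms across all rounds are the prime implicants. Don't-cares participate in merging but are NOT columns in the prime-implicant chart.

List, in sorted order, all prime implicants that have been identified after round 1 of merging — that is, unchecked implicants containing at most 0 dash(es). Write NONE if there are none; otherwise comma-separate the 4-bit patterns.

Round 0: 0001✓ 0010 0101✓ 0111✓ 1000✓ 1001✓ 1011✓ 1101✓
Round 1: -001✓ -101✓ 0-01✓ 01-1 1-01✓ 10-1 100-
Round 2: --01
PIs = {--01, 0010, 01-1, 10-1, 100-}

0010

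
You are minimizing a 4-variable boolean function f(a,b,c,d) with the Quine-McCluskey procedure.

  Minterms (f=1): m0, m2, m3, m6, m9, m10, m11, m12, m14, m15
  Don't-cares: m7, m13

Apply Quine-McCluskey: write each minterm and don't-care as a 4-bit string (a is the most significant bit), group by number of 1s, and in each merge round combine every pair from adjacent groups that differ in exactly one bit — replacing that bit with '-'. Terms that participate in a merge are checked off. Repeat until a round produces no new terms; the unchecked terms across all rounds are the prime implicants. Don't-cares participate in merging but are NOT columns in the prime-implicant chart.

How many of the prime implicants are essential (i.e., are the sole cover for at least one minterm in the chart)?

[col 0] 0000*, 0010*, 0011*, 0110*, 0111*, 1001*, 1010*, 1011*, 1100*, 1101*, 1110*, 1111*
[col 1] -010*, -011*, -110*, -111*, 0-10*, 0-11*, 00-0, 001-*, 011-*, 1-01*, 1-10*, 1-11*, 10-1*, 101-*, 11-0*, 11-1*, 110-*, 111-*
[col 2] --10*, --11*, -01-*, -11-*, 0-1-*, 1--1, 1-1-*, 11--
[col 3] --1-
Prime implicants: --1-, 00-0, 1--1, 11--
PI chart (minterm → PIs covering it):
  0 | 00-0  (sole → essential)
  2 | --1-,00-0
  3 | --1-  (sole → essential)
  6 | --1-  (sole → essential)
  9 | 1--1  (sole → essential)
  10 | --1-  (sole → essential)
  11 | --1-,1--1
  12 | 11--  (sole → essential)
  14 | --1-,11--
  15 | --1-,1--1,11--
Essential prime implicants: --1-, 00-0, 1--1, 11--

4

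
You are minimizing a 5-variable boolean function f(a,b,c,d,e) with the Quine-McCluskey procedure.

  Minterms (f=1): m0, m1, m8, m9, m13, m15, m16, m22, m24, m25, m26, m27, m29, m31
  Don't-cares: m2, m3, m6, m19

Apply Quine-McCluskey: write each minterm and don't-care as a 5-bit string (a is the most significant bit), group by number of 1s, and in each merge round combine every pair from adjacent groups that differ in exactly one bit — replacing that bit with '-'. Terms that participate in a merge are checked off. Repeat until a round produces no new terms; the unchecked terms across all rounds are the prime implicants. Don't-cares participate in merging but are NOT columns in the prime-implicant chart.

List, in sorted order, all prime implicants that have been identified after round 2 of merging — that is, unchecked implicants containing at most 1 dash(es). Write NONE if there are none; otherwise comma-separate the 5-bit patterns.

-0011, -0110, 00-10, 1-011

[col 0] 00000*, 00001*, 00010*, 00011*, 00110*, 01000*, 01001*, 01101*, 01111*, 10000*, 10011*, 10110*, 11000*, 11001*, 11010*, 11011*, 11101*, 11111*
[col 1] -0000*, -0011, -0110, -1000*, -1001*, -1101*, -1111*, 0-000*, 0-001*, 00-10, 000-0*, 000-1*, 0000-*, 0001-*, 01-01*, 0100-*, 011-1*, 1-000*, 1-011, 11-01*, 11-11*, 110-0*, 110-1*, 1100-*, 1101-*, 111-1*
[col 2] --000, -1-01, -100-, -11-1, 0-00-, 000--, 11--1, 110--
Prime implicants: --000, -0011, -0110, -1-01, -100-, -11-1, 0-00-, 00-10, 000--, 1-011, 11--1, 110--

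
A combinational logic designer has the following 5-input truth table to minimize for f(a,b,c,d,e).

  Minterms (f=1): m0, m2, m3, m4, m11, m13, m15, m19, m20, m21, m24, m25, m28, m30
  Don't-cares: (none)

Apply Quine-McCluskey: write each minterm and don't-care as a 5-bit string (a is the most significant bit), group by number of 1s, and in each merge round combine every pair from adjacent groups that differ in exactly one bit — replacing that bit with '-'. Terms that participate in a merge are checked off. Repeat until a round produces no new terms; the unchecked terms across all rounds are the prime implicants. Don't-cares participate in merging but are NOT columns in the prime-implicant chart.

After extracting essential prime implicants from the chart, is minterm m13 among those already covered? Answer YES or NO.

size-2^0 implicants → 00000(✓)  00010(✓)  00011(✓)  00100(✓)  01011(✓)  01101(✓)  01111(✓)  10011(✓)  10100(✓)  10101(✓)  11000(✓)  11001(✓)  11100(✓)  11110(✓)
size-2^1 implicants → -0011  -0100  0-011  00-00  000-0  0001-  01-11  011-1  1-100  1010-  11-00  1100-  111-0
Unchecked terms (primes): -0011, -0100, 0-011, 00-00, 000-0, 0001-, 01-11, 011-1, 1-100, 1010-, 11-00, 1100-, 111-0
Minterm coverage:
  m0 ⊆ 00-00,000-0
  m2 ⊆ 000-0,0001-
  m3 ⊆ -0011,0-011,0001-
  m4 ⊆ -0100,00-00
  m11 ⊆ 0-011,01-11
  m13 ⊆ 011-1 [E]
  m15 ⊆ 01-11,011-1
  m19 ⊆ -0011 [E]
  m20 ⊆ -0100,1-100,1010-
  m21 ⊆ 1010- [E]
  m24 ⊆ 11-00,1100-
  m25 ⊆ 1100- [E]
  m28 ⊆ 1-100,11-00,111-0
  m30 ⊆ 111-0 [E]
E = {-0011, 011-1, 1010-, 1100-, 111-0}

YES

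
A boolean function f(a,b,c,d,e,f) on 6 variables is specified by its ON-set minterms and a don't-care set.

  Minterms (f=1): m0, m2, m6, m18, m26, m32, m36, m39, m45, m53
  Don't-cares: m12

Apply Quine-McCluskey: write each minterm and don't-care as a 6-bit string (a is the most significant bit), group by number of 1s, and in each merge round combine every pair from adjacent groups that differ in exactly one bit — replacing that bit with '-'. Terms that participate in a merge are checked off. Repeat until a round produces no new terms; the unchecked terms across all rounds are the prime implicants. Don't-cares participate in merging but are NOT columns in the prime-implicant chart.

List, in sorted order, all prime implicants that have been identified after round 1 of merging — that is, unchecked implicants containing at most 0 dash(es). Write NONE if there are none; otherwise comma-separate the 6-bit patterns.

001100, 100111, 101101, 110101

[col 0] 000000*, 000010*, 000110*, 001100, 010010*, 011010*, 100000*, 100100*, 100111, 101101, 110101
[col 1] -00000, 0-0010, 000-10, 0000-0, 01-010, 100-00
Prime implicants: -00000, 0-0010, 000-10, 0000-0, 001100, 01-010, 100-00, 100111, 101101, 110101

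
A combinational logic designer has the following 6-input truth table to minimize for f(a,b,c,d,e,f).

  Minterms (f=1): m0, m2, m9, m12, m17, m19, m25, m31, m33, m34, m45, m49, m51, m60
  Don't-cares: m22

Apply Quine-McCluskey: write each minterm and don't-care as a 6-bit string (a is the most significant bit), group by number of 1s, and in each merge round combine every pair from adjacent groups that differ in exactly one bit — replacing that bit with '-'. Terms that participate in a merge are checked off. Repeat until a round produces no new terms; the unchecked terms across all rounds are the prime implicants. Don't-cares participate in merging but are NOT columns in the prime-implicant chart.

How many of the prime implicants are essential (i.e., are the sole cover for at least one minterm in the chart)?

Round 0: 000000✓ 000010✓ 001001✓ 001100 010001✓ 010011✓ 010110 011001✓ 011111 100001✓ 100010✓ 101101 110001✓ 110011✓ 111100
Round 1: -00010 -10001✓ -10011✓ 0-1001 0000-0 01-001 0100-1✓ 1-0001 1100-1✓
Round 2: -100-1
PIs = {-00010, -100-1, 0-1001, 0000-0, 001100, 01-001, 010110, 011111, 1-0001, 101101, 111100}
Coverage chart:
  m0: 0000-0 ←essential
  m2: -00010,0000-0
  m9: 0-1001 ←essential
  m12: 001100 ←essential
  m17: -100-1,01-001
  m19: -100-1 ←essential
  m25: 0-1001,01-001
  m31: 011111 ←essential
  m33: 1-0001 ←essential
  m34: -00010 ←essential
  m45: 101101 ←essential
  m49: -100-1,1-0001
  m51: -100-1 ←essential
  m60: 111100 ←essential
Essential: -00010, -100-1, 0-1001, 0000-0, 001100, 011111, 1-0001, 101101, 111100

9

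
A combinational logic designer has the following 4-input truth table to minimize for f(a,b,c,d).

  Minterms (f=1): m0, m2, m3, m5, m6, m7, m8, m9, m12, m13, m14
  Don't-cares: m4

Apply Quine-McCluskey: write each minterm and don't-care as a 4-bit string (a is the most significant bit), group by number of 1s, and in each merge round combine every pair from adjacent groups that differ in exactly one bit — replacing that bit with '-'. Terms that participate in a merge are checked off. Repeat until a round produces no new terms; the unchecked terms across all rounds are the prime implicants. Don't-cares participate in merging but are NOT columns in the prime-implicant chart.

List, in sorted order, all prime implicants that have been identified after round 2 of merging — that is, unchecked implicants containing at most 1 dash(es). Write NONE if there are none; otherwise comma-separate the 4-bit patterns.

NONE

[col 0] 0000*, 0010*, 0011*, 0100*, 0101*, 0110*, 0111*, 1000*, 1001*, 1100*, 1101*, 1110*
[col 1] -000*, -100*, -101*, -110*, 0-00*, 0-10*, 0-11*, 00-0*, 001-*, 01-0*, 01-1*, 010-*, 011-*, 1-00*, 1-01*, 100-*, 11-0*, 110-*
[col 2] --00, -1-0, -10-, 0--0, 0-1-, 01--, 1-0-
Prime implicants: --00, -1-0, -10-, 0--0, 0-1-, 01--, 1-0-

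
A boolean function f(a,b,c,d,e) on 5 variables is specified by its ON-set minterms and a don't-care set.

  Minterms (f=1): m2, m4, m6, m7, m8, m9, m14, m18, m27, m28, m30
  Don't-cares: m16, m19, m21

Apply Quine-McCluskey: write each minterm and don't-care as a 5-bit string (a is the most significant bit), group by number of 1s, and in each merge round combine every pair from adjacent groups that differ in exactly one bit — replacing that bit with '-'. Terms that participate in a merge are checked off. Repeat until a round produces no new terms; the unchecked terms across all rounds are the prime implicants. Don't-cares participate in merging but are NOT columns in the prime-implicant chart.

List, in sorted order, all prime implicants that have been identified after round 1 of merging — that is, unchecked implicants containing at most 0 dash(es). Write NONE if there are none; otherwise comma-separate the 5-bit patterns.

10101

size-2^0 implicants → 00010(✓)  00100(✓)  00110(✓)  00111(✓)  01000(✓)  01001(✓)  01110(✓)  10000(✓)  10010(✓)  10011(✓)  10101  11011(✓)  11100(✓)  11110(✓)
size-2^1 implicants → -0010  -1110  0-110  00-10  001-0  0011-  0100-  1-011  100-0  1001-  111-0
Unchecked terms (primes): -0010, -1110, 0-110, 00-10, 001-0, 0011-, 0100-, 1-011, 100-0, 1001-, 10101, 111-0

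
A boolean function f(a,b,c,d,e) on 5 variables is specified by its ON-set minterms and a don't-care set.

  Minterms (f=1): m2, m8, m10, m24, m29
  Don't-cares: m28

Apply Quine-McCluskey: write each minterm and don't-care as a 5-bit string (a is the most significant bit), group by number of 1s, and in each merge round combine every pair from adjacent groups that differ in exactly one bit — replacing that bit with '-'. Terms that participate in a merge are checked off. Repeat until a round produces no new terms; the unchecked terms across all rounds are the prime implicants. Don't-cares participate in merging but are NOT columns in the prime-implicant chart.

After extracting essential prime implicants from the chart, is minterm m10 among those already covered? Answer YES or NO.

YES

[col 0] 00010*, 01000*, 01010*, 11000*, 11100*, 11101*
[col 1] -1000, 0-010, 010-0, 11-00, 1110-
Prime implicants: -1000, 0-010, 010-0, 11-00, 1110-
PI chart (minterm → PIs covering it):
  2 | 0-010  (sole → essential)
  8 | -1000,010-0
  10 | 0-010,010-0
  24 | -1000,11-00
  29 | 1110-  (sole → essential)
Essential prime implicants: 0-010, 1110-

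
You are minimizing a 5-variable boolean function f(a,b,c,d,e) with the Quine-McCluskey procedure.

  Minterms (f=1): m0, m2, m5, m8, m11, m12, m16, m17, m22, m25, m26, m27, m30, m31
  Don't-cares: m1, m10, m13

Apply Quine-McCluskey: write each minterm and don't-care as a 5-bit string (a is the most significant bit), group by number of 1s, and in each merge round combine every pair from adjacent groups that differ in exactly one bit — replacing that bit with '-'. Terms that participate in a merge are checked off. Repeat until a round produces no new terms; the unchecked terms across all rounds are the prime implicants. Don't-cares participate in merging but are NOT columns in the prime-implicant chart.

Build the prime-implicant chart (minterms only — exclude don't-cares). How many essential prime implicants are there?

[col 0] 00000*, 00001*, 00010*, 00101*, 01000*, 01010*, 01011*, 01100*, 01101*, 10000*, 10001*, 10110*, 11001*, 11010*, 11011*, 11110*, 11111*
[col 1] -0000*, -0001*, -1010*, -1011*, 0-000*, 0-010*, 0-101, 00-01, 000-0*, 0000-*, 01-00, 010-0*, 0101-*, 0110-, 1-001, 1-110, 1000-*, 11-10*, 11-11*, 110-1, 1101-*, 1111-*
[col 2] -000-, -101-, 0-0-0, 11-1-
Prime implicants: -000-, -101-, 0-0-0, 0-101, 00-01, 01-00, 0110-, 1-001, 1-110, 11-1-, 110-1
PI chart (minterm → PIs covering it):
  0 | -000-,0-0-0
  2 | 0-0-0  (sole → essential)
  5 | 0-101,00-01
  8 | 0-0-0,01-00
  11 | -101-  (sole → essential)
  12 | 01-00,0110-
  16 | -000-  (sole → essential)
  17 | -000-,1-001
  22 | 1-110  (sole → essential)
  25 | 1-001,110-1
  26 | -101-,11-1-
  27 | -101-,11-1-,110-1
  30 | 1-110,11-1-
  31 | 11-1-  (sole → essential)
Essential prime implicants: -000-, -101-, 0-0-0, 1-110, 11-1-

5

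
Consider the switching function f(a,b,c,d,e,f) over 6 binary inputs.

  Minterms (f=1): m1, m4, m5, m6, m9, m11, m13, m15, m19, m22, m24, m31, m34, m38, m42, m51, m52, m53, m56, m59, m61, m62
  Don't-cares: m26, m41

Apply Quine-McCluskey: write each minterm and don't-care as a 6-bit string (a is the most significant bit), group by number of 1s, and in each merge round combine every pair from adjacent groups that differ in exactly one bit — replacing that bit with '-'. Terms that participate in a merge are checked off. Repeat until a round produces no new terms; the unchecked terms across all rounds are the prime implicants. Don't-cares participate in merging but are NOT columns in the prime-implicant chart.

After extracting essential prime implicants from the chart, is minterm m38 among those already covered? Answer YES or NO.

NO

Round 0: 000001✓ 000100✓ 000101✓ 000110✓ 001001✓ 001011✓ 001101✓ 001111✓ 010011✓ 010110✓ 011000✓ 011010✓ 011111✓ 100010✓ 100110✓ 101001✓ 101010✓ 110011✓ 110100✓ 110101✓ 111000✓ 111011✓ 111101✓ 111110
Round 1: -00110 -01001 -10011 -11000 0-0110 0-1111 00-001✓ 00-101✓ 000-01✓ 0001-0 00010- 001-01✓ 001-11✓ 0010-1✓ 0011-1✓ 0110-0 10-010 100-10 11-011 11-101 11010-
Round 2: 00--01 001--1
PIs = {-00110, -01001, -10011, -11000, 0-0110, 0-1111, 00--01, 0001-0, 00010-, 001--1, 0110-0, 10-010, 100-10, 11-011, 11-101, 11010-, 111110}
Coverage chart:
  m1: 00--01 ←essential
  m4: 0001-0,00010-
  m5: 00--01,00010-
  m6: -00110,0-0110,0001-0
  m9: -01001,00--01,001--1
  m11: 001--1 ←essential
  m13: 00--01,001--1
  m15: 0-1111,001--1
  m19: -10011 ←essential
  m22: 0-0110 ←essential
  m24: -11000,0110-0
  m31: 0-1111 ←essential
  m34: 10-010,100-10
  m38: -00110,100-10
  m42: 10-010 ←essential
  m51: -10011,11-011
  m52: 11010- ←essential
  m53: 11-101,11010-
  m56: -11000 ←essential
  m59: 11-011 ←essential
  m61: 11-101 ←essential
  m62: 111110 ←essential
Essential: -10011, -11000, 0-0110, 0-1111, 00--01, 001--1, 10-010, 11-011, 11-101, 11010-, 111110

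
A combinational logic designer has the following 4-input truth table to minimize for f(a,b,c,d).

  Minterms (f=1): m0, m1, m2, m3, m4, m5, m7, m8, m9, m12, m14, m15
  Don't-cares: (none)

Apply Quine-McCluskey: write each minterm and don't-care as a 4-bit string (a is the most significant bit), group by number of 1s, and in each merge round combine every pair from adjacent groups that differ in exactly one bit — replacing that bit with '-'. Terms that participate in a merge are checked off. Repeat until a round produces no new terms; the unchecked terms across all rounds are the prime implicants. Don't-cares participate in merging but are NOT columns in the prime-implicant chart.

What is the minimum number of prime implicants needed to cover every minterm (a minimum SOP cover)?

[col 0] 0000*, 0001*, 0010*, 0011*, 0100*, 0101*, 0111*, 1000*, 1001*, 1100*, 1110*, 1111*
[col 1] -000*, -001*, -100*, -111, 0-00*, 0-01*, 0-11*, 00-0*, 00-1*, 000-*, 001-*, 01-1*, 010-*, 1-00*, 100-*, 11-0, 111-
[col 2] --00, -00-, 0--1, 0-0-, 00--
Prime implicants: --00, -00-, -111, 0--1, 0-0-, 00--, 11-0, 111-
PI chart (minterm → PIs covering it):
  0 | --00,-00-,0-0-,00--
  1 | -00-,0--1,0-0-,00--
  2 | 00--  (sole → essential)
  3 | 0--1,00--
  4 | --00,0-0-
  5 | 0--1,0-0-
  7 | -111,0--1
  8 | --00,-00-
  9 | -00-  (sole → essential)
  12 | --00,11-0
  14 | 11-0,111-
  15 | -111,111-
Essential prime implicants: -00-, 00--
Petrick residual → --00, 0--1, 111-
Minimum SOP uses 5 PIs: c'd' + b'c' + a'd + a'b' + abc

5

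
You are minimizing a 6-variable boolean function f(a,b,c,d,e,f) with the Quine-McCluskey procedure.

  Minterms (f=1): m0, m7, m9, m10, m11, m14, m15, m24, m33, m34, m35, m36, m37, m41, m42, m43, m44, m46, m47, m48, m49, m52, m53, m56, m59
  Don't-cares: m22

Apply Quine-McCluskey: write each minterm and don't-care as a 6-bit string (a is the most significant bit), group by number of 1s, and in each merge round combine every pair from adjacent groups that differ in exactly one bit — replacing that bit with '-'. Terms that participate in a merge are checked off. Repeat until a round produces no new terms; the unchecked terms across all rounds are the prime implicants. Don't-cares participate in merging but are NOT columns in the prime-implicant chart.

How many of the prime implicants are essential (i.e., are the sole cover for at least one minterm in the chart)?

[col 0] 000000, 000111*, 001001*, 001010*, 001011*, 001110*, 001111*, 010110, 011000*, 100001*, 100010*, 100011*, 100100*, 100101*, 101001*, 101010*, 101011*, 101100*, 101110*, 101111*, 110000*, 110001*, 110100*, 110101*, 111000*, 111011*
[col 1] -01001*, -01010*, -01011*, -01110*, -01111*, -11000, 00-111, 001-10*, 001-11*, 0010-1*, 00101-*, 00111-*, 1-0001*, 1-0100*, 1-0101*, 1-1011, 10-001*, 10-010*, 10-011*, 10-100, 100-01*, 1000-1*, 10001-*, 10010-*, 101-10*, 101-11*, 1010-1*, 10101-*, 1011-0, 10111-*, 11-000, 110-00*, 110-01*, 11000-*, 11010-*
[col 2] -01-10*, -01-11*, -010-1, -0101-*, -0111-*, 001-1-*, 1-0-01, 1-010-, 10-0-1, 10-01-, 101-1-*, 110-0-
[col 3] -01-1-
Prime implicants: -01-1-, -010-1, -11000, 00-111, 000000, 010110, 1-0-01, 1-010-, 1-1011, 10-0-1, 10-01-, 10-100, 1011-0, 11-000, 110-0-
PI chart (minterm → PIs covering it):
  0 | 000000  (sole → essential)
  7 | 00-111  (sole → essential)
  9 | -010-1  (sole → essential)
  10 | -01-1-  (sole → essential)
  11 | -01-1-,-010-1
  14 | -01-1-  (sole → essential)
  15 | -01-1-,00-111
  24 | -11000  (sole → essential)
  33 | 1-0-01,10-0-1
  34 | 10-01-  (sole → essential)
  35 | 10-0-1,10-01-
  36 | 1-010-,10-100
  37 | 1-0-01,1-010-
  41 | -010-1,10-0-1
  42 | -01-1-,10-01-
  43 | -01-1-,-010-1,1-1011,10-0-1,10-01-
  44 | 10-100,1011-0
  46 | -01-1-,1011-0
  47 | -01-1-  (sole → essential)
  48 | 11-000,110-0-
  49 | 1-0-01,110-0-
  52 | 1-010-,110-0-
  53 | 1-0-01,1-010-,110-0-
  56 | -11000,11-000
  59 | 1-1011  (sole → essential)
Essential prime implicants: -01-1-, -010-1, -11000, 00-111, 000000, 1-1011, 10-01-

7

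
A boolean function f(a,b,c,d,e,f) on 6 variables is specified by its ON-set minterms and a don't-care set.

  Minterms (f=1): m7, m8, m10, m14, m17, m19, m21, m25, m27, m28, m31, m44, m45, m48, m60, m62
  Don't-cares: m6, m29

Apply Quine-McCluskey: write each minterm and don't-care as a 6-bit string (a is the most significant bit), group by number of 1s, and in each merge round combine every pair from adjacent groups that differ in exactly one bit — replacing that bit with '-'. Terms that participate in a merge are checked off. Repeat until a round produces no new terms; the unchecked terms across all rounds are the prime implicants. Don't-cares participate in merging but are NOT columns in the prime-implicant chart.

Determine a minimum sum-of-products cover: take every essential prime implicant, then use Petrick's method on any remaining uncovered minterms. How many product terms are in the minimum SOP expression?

Round 0: 000110✓ 000111✓ 001000✓ 001010✓ 001110✓ 010001✓ 010011✓ 010101✓ 011001✓ 011011✓ 011100✓ 011101✓ 011111✓ 101100✓ 101101✓ 110000 111100✓ 111110✓
Round 1: -11100 00-110 00011- 001-10 0010-0 01-001✓ 01-011✓ 01-101✓ 010-01✓ 0100-1✓ 011-01✓ 011-11✓ 0110-1✓ 0111-1✓ 01110- 1-1100 10110- 1111-0
Round 2: 01--01 01-0-1 011--1
PIs = {-11100, 00-110, 00011-, 001-10, 0010-0, 01--01, 01-0-1, 011--1, 01110-, 1-1100, 10110-, 110000, 1111-0}
Coverage chart:
  m7: 00011- ←essential
  m8: 0010-0 ←essential
  m10: 001-10,0010-0
  m14: 00-110,001-10
  m17: 01--01,01-0-1
  m19: 01-0-1 ←essential
  m21: 01--01 ←essential
  m25: 01--01,01-0-1,011--1
  m27: 01-0-1,011--1
  m28: -11100,01110-
  m31: 011--1 ←essential
  m44: 1-1100,10110-
  m45: 10110- ←essential
  m48: 110000 ←essential
  m60: -11100,1-1100,1111-0
  m62: 1111-0 ←essential
Essential: 00011-, 0010-0, 01--01, 01-0-1, 011--1, 10110-, 110000, 1111-0
Petrick residual → -11100, 00-110
Min cover (10 terms): bcde'f' + a'b'def' + a'b'c'de + a'b'cd'f' + a'be'f + a'bd'f + a'bcf + ab'cde' + abc'd'e'f' + abcdf'

10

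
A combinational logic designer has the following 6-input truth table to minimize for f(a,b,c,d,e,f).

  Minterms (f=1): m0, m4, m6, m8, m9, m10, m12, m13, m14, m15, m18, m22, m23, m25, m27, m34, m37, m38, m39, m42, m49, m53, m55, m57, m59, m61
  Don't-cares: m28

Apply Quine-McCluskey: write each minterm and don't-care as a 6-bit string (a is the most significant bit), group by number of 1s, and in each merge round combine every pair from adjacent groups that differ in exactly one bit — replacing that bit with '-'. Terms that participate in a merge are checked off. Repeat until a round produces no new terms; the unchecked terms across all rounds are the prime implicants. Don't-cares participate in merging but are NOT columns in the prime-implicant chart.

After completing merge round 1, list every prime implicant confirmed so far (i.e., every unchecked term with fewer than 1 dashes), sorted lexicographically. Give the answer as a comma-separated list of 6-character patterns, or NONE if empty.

NONE

size-2^0 implicants → 000000(✓)  000100(✓)  000110(✓)  001000(✓)  001001(✓)  001010(✓)  001100(✓)  001101(✓)  001110(✓)  001111(✓)  010010(✓)  010110(✓)  010111(✓)  011001(✓)  011011(✓)  011100(✓)  100010(✓)  100101(✓)  100110(✓)  100111(✓)  101010(✓)  110001(✓)  110101(✓)  110111(✓)  111001(✓)  111011(✓)  111101(✓)
size-2^1 implicants → -00110  -01010  -10111  -11001(✓)  -11011(✓)  0-0110  0-1001  0-1100  00-000(✓)  00-100(✓)  00-110(✓)  000-00(✓)  0001-0(✓)  001-00(✓)  001-01(✓)  001-10(✓)  0010-0(✓)  00100-(✓)  0011-0(✓)  0011-1(✓)  00110-(✓)  00111-(✓)  010-10  01011-  0110-1(✓)  1-0101(✓)  1-0111(✓)  10-010  100-10  1001-1(✓)  10011-  11-001(✓)  11-101(✓)  110-01(✓)  1101-1(✓)  111-01(✓)  1110-1(✓)
size-2^2 implicants → -110-1  00--00  00-1-0  001--0  001-0-  0011--  1-01-1  11--01
Unchecked terms (primes): -00110, -01010, -10111, -110-1, 0-0110, 0-1001, 0-1100, 00--00, 00-1-0, 001--0, 001-0-, 0011--, 010-10, 01011-, 1-01-1, 10-010, 100-10, 10011-, 11--01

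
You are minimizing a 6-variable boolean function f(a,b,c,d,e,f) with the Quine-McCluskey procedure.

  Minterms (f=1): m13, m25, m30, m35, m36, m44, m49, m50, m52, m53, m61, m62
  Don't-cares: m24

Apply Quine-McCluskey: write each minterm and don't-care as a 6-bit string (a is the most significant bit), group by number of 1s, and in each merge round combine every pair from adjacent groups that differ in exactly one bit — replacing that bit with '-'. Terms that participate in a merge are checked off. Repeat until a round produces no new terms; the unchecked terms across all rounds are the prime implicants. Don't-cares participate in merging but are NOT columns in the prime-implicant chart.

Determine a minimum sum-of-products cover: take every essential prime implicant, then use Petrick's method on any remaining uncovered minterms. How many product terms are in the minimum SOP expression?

Round 0: 001101 011000✓ 011001✓ 011110✓ 100011 100100✓ 101100✓ 110001✓ 110010 110100✓ 110101✓ 111101✓ 111110✓
Round 1: -11110 01100- 1-0100 10-100 11-101 110-01 11010-
PIs = {-11110, 001101, 01100-, 1-0100, 10-100, 100011, 11-101, 110-01, 110010, 11010-}
Coverage chart:
  m13: 001101 ←essential
  m25: 01100- ←essential
  m30: -11110 ←essential
  m35: 100011 ←essential
  m36: 1-0100,10-100
  m44: 10-100 ←essential
  m49: 110-01 ←essential
  m50: 110010 ←essential
  m52: 1-0100,11010-
  m53: 11-101,110-01,11010-
  m61: 11-101 ←essential
  m62: -11110 ←essential
Essential: -11110, 001101, 01100-, 10-100, 100011, 11-101, 110-01, 110010
Petrick residual → 1-0100
Min cover (9 terms): bcdef' + a'b'cde'f + a'bcd'e' + ac'de'f' + ab'de'f' + ab'c'd'ef + abde'f + abc'e'f + abc'd'ef'

9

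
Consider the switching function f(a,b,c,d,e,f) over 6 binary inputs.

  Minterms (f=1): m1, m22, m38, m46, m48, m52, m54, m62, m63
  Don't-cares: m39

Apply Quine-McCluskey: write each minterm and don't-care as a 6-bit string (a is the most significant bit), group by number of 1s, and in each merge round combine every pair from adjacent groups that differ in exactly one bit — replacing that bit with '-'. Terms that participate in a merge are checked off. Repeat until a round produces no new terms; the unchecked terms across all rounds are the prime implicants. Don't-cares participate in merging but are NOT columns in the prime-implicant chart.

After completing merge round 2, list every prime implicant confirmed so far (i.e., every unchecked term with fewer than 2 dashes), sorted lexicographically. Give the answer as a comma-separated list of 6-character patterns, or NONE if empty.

-10110, 000001, 10011-, 110-00, 1101-0, 11111-

[col 0] 000001, 010110*, 100110*, 100111*, 101110*, 110000*, 110100*, 110110*, 111110*, 111111*
[col 1] -10110, 1-0110*, 1-1110*, 10-110*, 10011-, 11-110*, 110-00, 1101-0, 11111-
[col 2] 1--110
Prime implicants: -10110, 000001, 1--110, 10011-, 110-00, 1101-0, 11111-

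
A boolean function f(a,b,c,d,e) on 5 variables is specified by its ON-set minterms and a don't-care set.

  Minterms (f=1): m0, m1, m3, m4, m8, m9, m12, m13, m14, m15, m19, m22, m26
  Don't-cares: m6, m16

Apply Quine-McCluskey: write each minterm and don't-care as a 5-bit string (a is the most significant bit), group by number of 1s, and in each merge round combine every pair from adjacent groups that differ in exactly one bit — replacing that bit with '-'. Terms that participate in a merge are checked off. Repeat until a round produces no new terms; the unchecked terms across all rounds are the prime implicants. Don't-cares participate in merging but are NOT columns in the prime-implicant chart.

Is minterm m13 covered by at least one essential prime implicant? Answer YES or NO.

YES

[col 0] 00000*, 00001*, 00011*, 00100*, 00110*, 01000*, 01001*, 01100*, 01101*, 01110*, 01111*, 10000*, 10011*, 10110*, 11010
[col 1] -0000, -0011, -0110, 0-000*, 0-001*, 0-100*, 0-110*, 00-00*, 000-1, 0000-*, 001-0*, 01-00*, 01-01*, 0100-*, 011-0*, 011-1*, 0110-*, 0111-*
[col 2] 0--00, 0-00-, 0-1-0, 01-0-, 011--
Prime implicants: -0000, -0011, -0110, 0--00, 0-00-, 0-1-0, 000-1, 01-0-, 011--, 11010
PI chart (minterm → PIs covering it):
  0 | -0000,0--00,0-00-
  1 | 0-00-,000-1
  3 | -0011,000-1
  4 | 0--00,0-1-0
  8 | 0--00,0-00-,01-0-
  9 | 0-00-,01-0-
  12 | 0--00,0-1-0,01-0-,011--
  13 | 01-0-,011--
  14 | 0-1-0,011--
  15 | 011--  (sole → essential)
  19 | -0011  (sole → essential)
  22 | -0110  (sole → essential)
  26 | 11010  (sole → essential)
Essential prime implicants: -0011, -0110, 011--, 11010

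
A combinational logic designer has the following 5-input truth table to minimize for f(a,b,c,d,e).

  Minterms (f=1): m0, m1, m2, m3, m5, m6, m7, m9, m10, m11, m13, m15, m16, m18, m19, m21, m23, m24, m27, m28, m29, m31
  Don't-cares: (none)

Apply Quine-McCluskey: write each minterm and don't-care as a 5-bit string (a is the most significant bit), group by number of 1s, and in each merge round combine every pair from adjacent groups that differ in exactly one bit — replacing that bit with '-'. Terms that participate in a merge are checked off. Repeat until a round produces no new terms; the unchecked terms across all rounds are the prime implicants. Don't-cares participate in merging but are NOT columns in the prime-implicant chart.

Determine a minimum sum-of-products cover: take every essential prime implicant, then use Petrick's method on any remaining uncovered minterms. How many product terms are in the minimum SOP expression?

size-2^0 implicants → 00000(✓)  00001(✓)  00010(✓)  00011(✓)  00101(✓)  00110(✓)  00111(✓)  01001(✓)  01010(✓)  01011(✓)  01101(✓)  01111(✓)  10000(✓)  10010(✓)  10011(✓)  10101(✓)  10111(✓)  11000(✓)  11011(✓)  11100(✓)  11101(✓)  11111(✓)
size-2^1 implicants → -0000(✓)  -0010(✓)  -0011(✓)  -0101(✓)  -0111(✓)  -1011(✓)  -1101(✓)  -1111(✓)  0-001(✓)  0-010(✓)  0-011(✓)  0-101(✓)  0-111(✓)  00-01(✓)  00-10(✓)  00-11(✓)  000-0(✓)  000-1(✓)  0000-(✓)  0001-(✓)  001-1(✓)  0011-(✓)  01-01(✓)  01-11(✓)  010-1(✓)  0101-(✓)  011-1(✓)  1-000  1-011(✓)  1-101(✓)  1-111(✓)  10-11(✓)  100-0(✓)  1001-(✓)  101-1(✓)  11-00  11-11(✓)  111-1(✓)  1110-
size-2^2 implicants → --011(✓)  --101(✓)  --111(✓)  -0-11(✓)  -00-0  -001-  -01-1(✓)  -1-11(✓)  -11-1(✓)  0--01(✓)  0--11(✓)  0-0-1(✓)  0-01-  0-1-1(✓)  00--1(✓)  00-1-  000--  01--1(✓)  1--11(✓)  1-1-1(✓)
size-2^3 implicants → ---11  --1-1  0---1
Unchecked terms (primes): ---11, --1-1, -00-0, -001-, 0---1, 0-01-, 00-1-, 000--, 1-000, 11-00, 1110-
Minterm coverage:
  m0 ⊆ -00-0,000--
  m1 ⊆ 0---1,000--
  m2 ⊆ -00-0,-001-,0-01-,00-1-,000--
  m3 ⊆ ---11,-001-,0---1,0-01-,00-1-,000--
  m5 ⊆ --1-1,0---1
  m6 ⊆ 00-1- [E]
  m7 ⊆ ---11,--1-1,0---1,00-1-
  m9 ⊆ 0---1 [E]
  m10 ⊆ 0-01- [E]
  m11 ⊆ ---11,0---1,0-01-
  m13 ⊆ --1-1,0---1
  m15 ⊆ ---11,--1-1,0---1
  m16 ⊆ -00-0,1-000
  m18 ⊆ -00-0,-001-
  m19 ⊆ ---11,-001-
  m21 ⊆ --1-1 [E]
  m23 ⊆ ---11,--1-1
  m24 ⊆ 1-000,11-00
  m27 ⊆ ---11 [E]
  m28 ⊆ 11-00,1110-
  m29 ⊆ --1-1,1110-
  m31 ⊆ ---11,--1-1
E = {---11, --1-1, 0---1, 0-01-, 00-1-}
Petrick residual → -00-0, 11-00
Cover = de + ce + b'c'e' + a'e + a'c'd + a'b'd + abd'e'  |cover|=7

7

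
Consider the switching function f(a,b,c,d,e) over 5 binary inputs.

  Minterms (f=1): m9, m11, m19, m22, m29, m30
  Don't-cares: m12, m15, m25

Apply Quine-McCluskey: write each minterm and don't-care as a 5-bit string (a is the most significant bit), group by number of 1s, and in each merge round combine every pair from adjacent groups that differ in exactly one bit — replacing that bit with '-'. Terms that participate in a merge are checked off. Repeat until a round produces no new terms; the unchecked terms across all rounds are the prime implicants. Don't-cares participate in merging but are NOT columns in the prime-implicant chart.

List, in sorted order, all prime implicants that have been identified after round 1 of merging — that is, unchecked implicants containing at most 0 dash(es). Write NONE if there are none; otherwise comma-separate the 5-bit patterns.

01100, 10011

[col 0] 01001*, 01011*, 01100, 01111*, 10011, 10110*, 11001*, 11101*, 11110*
[col 1] -1001, 01-11, 010-1, 1-110, 11-01
Prime implicants: -1001, 01-11, 010-1, 01100, 1-110, 10011, 11-01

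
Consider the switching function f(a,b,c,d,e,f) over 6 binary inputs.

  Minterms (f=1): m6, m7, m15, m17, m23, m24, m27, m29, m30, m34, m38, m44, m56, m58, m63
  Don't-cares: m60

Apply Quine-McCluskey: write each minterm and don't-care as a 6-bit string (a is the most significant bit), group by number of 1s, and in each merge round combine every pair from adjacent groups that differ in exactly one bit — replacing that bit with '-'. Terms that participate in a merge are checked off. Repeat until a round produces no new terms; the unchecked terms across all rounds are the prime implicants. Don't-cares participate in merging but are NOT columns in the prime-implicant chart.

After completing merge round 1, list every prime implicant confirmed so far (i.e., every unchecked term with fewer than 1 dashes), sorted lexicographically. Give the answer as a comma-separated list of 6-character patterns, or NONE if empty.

size-2^0 implicants → 000110(✓)  000111(✓)  001111(✓)  010001  010111(✓)  011000(✓)  011011  011101  011110  100010(✓)  100110(✓)  101100(✓)  111000(✓)  111010(✓)  111100(✓)  111111
size-2^1 implicants → -00110  -11000  0-0111  00-111  00011-  1-1100  100-10  111-00  1110-0
Unchecked terms (primes): -00110, -11000, 0-0111, 00-111, 00011-, 010001, 011011, 011101, 011110, 1-1100, 100-10, 111-00, 1110-0, 111111

010001, 011011, 011101, 011110, 111111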